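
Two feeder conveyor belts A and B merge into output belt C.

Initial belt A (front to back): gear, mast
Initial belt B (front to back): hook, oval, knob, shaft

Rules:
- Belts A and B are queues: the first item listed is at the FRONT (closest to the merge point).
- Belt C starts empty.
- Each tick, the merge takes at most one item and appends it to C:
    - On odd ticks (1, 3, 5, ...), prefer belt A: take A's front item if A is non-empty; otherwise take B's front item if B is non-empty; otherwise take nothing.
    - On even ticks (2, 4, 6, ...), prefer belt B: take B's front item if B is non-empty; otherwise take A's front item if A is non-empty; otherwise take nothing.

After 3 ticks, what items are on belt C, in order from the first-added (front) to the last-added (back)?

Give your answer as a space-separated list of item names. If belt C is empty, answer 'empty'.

Tick 1: prefer A, take gear from A; A=[mast] B=[hook,oval,knob,shaft] C=[gear]
Tick 2: prefer B, take hook from B; A=[mast] B=[oval,knob,shaft] C=[gear,hook]
Tick 3: prefer A, take mast from A; A=[-] B=[oval,knob,shaft] C=[gear,hook,mast]

Answer: gear hook mast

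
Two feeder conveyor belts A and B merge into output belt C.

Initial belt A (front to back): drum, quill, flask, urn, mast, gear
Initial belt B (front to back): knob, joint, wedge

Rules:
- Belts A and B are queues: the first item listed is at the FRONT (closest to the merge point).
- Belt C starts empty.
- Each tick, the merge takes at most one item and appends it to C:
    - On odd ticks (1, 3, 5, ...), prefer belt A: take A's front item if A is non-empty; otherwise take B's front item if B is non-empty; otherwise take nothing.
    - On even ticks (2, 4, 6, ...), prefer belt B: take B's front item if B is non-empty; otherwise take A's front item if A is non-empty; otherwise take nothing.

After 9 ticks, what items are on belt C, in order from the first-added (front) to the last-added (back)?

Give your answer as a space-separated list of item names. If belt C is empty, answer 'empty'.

Answer: drum knob quill joint flask wedge urn mast gear

Derivation:
Tick 1: prefer A, take drum from A; A=[quill,flask,urn,mast,gear] B=[knob,joint,wedge] C=[drum]
Tick 2: prefer B, take knob from B; A=[quill,flask,urn,mast,gear] B=[joint,wedge] C=[drum,knob]
Tick 3: prefer A, take quill from A; A=[flask,urn,mast,gear] B=[joint,wedge] C=[drum,knob,quill]
Tick 4: prefer B, take joint from B; A=[flask,urn,mast,gear] B=[wedge] C=[drum,knob,quill,joint]
Tick 5: prefer A, take flask from A; A=[urn,mast,gear] B=[wedge] C=[drum,knob,quill,joint,flask]
Tick 6: prefer B, take wedge from B; A=[urn,mast,gear] B=[-] C=[drum,knob,quill,joint,flask,wedge]
Tick 7: prefer A, take urn from A; A=[mast,gear] B=[-] C=[drum,knob,quill,joint,flask,wedge,urn]
Tick 8: prefer B, take mast from A; A=[gear] B=[-] C=[drum,knob,quill,joint,flask,wedge,urn,mast]
Tick 9: prefer A, take gear from A; A=[-] B=[-] C=[drum,knob,quill,joint,flask,wedge,urn,mast,gear]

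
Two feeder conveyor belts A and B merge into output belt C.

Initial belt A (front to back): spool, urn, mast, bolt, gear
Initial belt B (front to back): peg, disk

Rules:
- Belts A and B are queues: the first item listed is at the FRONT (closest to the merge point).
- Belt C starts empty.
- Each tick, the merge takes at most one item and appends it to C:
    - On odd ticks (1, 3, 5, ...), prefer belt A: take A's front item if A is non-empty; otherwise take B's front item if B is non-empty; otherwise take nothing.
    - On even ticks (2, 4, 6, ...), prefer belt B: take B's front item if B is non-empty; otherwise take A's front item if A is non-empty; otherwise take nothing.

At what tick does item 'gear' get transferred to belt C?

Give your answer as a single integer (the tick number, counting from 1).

Answer: 7

Derivation:
Tick 1: prefer A, take spool from A; A=[urn,mast,bolt,gear] B=[peg,disk] C=[spool]
Tick 2: prefer B, take peg from B; A=[urn,mast,bolt,gear] B=[disk] C=[spool,peg]
Tick 3: prefer A, take urn from A; A=[mast,bolt,gear] B=[disk] C=[spool,peg,urn]
Tick 4: prefer B, take disk from B; A=[mast,bolt,gear] B=[-] C=[spool,peg,urn,disk]
Tick 5: prefer A, take mast from A; A=[bolt,gear] B=[-] C=[spool,peg,urn,disk,mast]
Tick 6: prefer B, take bolt from A; A=[gear] B=[-] C=[spool,peg,urn,disk,mast,bolt]
Tick 7: prefer A, take gear from A; A=[-] B=[-] C=[spool,peg,urn,disk,mast,bolt,gear]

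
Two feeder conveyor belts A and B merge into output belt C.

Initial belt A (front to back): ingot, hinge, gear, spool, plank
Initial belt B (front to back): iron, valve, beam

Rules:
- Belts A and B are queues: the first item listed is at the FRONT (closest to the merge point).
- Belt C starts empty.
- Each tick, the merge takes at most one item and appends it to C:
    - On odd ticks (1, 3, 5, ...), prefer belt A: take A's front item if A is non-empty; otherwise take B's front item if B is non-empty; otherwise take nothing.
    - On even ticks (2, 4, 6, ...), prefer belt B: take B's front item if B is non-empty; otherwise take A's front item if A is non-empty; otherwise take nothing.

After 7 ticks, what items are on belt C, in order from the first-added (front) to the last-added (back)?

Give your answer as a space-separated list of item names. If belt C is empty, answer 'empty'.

Tick 1: prefer A, take ingot from A; A=[hinge,gear,spool,plank] B=[iron,valve,beam] C=[ingot]
Tick 2: prefer B, take iron from B; A=[hinge,gear,spool,plank] B=[valve,beam] C=[ingot,iron]
Tick 3: prefer A, take hinge from A; A=[gear,spool,plank] B=[valve,beam] C=[ingot,iron,hinge]
Tick 4: prefer B, take valve from B; A=[gear,spool,plank] B=[beam] C=[ingot,iron,hinge,valve]
Tick 5: prefer A, take gear from A; A=[spool,plank] B=[beam] C=[ingot,iron,hinge,valve,gear]
Tick 6: prefer B, take beam from B; A=[spool,plank] B=[-] C=[ingot,iron,hinge,valve,gear,beam]
Tick 7: prefer A, take spool from A; A=[plank] B=[-] C=[ingot,iron,hinge,valve,gear,beam,spool]

Answer: ingot iron hinge valve gear beam spool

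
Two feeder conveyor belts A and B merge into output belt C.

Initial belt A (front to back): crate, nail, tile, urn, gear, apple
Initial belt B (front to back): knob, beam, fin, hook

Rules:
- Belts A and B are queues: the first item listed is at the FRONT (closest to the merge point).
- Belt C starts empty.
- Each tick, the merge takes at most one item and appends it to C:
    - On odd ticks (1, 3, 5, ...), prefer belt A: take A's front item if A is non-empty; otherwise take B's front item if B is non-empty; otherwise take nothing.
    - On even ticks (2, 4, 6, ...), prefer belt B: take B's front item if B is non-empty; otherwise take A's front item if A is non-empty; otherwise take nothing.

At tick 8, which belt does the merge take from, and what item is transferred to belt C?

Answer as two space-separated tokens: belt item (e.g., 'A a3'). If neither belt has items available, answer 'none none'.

Answer: B hook

Derivation:
Tick 1: prefer A, take crate from A; A=[nail,tile,urn,gear,apple] B=[knob,beam,fin,hook] C=[crate]
Tick 2: prefer B, take knob from B; A=[nail,tile,urn,gear,apple] B=[beam,fin,hook] C=[crate,knob]
Tick 3: prefer A, take nail from A; A=[tile,urn,gear,apple] B=[beam,fin,hook] C=[crate,knob,nail]
Tick 4: prefer B, take beam from B; A=[tile,urn,gear,apple] B=[fin,hook] C=[crate,knob,nail,beam]
Tick 5: prefer A, take tile from A; A=[urn,gear,apple] B=[fin,hook] C=[crate,knob,nail,beam,tile]
Tick 6: prefer B, take fin from B; A=[urn,gear,apple] B=[hook] C=[crate,knob,nail,beam,tile,fin]
Tick 7: prefer A, take urn from A; A=[gear,apple] B=[hook] C=[crate,knob,nail,beam,tile,fin,urn]
Tick 8: prefer B, take hook from B; A=[gear,apple] B=[-] C=[crate,knob,nail,beam,tile,fin,urn,hook]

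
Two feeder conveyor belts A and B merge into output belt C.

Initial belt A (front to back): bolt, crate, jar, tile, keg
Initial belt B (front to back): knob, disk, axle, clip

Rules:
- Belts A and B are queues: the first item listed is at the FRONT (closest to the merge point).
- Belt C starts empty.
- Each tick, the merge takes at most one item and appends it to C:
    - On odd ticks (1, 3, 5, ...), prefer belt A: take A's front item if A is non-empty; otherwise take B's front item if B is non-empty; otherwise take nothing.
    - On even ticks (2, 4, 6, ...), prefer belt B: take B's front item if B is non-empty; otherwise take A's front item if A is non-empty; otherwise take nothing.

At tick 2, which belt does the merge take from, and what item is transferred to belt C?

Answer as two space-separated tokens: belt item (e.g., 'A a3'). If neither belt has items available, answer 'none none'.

Tick 1: prefer A, take bolt from A; A=[crate,jar,tile,keg] B=[knob,disk,axle,clip] C=[bolt]
Tick 2: prefer B, take knob from B; A=[crate,jar,tile,keg] B=[disk,axle,clip] C=[bolt,knob]

Answer: B knob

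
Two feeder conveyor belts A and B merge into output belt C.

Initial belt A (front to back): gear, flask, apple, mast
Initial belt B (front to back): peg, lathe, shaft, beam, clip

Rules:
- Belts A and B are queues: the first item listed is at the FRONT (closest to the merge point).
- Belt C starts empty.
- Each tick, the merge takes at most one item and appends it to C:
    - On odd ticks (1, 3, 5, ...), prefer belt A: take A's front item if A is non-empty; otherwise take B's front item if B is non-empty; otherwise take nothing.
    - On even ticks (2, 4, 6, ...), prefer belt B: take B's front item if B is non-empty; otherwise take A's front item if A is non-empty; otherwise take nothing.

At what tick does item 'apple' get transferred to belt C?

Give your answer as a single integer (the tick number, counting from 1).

Answer: 5

Derivation:
Tick 1: prefer A, take gear from A; A=[flask,apple,mast] B=[peg,lathe,shaft,beam,clip] C=[gear]
Tick 2: prefer B, take peg from B; A=[flask,apple,mast] B=[lathe,shaft,beam,clip] C=[gear,peg]
Tick 3: prefer A, take flask from A; A=[apple,mast] B=[lathe,shaft,beam,clip] C=[gear,peg,flask]
Tick 4: prefer B, take lathe from B; A=[apple,mast] B=[shaft,beam,clip] C=[gear,peg,flask,lathe]
Tick 5: prefer A, take apple from A; A=[mast] B=[shaft,beam,clip] C=[gear,peg,flask,lathe,apple]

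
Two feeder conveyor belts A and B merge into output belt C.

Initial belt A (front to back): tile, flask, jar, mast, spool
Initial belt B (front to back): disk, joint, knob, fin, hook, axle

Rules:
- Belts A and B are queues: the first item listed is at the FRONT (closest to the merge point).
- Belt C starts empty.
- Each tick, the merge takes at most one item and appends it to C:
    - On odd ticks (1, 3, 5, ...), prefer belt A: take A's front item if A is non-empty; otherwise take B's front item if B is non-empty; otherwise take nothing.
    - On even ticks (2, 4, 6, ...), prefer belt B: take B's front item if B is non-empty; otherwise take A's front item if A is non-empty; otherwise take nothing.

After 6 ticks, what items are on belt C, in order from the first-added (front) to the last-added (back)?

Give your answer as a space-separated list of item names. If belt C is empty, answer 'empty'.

Tick 1: prefer A, take tile from A; A=[flask,jar,mast,spool] B=[disk,joint,knob,fin,hook,axle] C=[tile]
Tick 2: prefer B, take disk from B; A=[flask,jar,mast,spool] B=[joint,knob,fin,hook,axle] C=[tile,disk]
Tick 3: prefer A, take flask from A; A=[jar,mast,spool] B=[joint,knob,fin,hook,axle] C=[tile,disk,flask]
Tick 4: prefer B, take joint from B; A=[jar,mast,spool] B=[knob,fin,hook,axle] C=[tile,disk,flask,joint]
Tick 5: prefer A, take jar from A; A=[mast,spool] B=[knob,fin,hook,axle] C=[tile,disk,flask,joint,jar]
Tick 6: prefer B, take knob from B; A=[mast,spool] B=[fin,hook,axle] C=[tile,disk,flask,joint,jar,knob]

Answer: tile disk flask joint jar knob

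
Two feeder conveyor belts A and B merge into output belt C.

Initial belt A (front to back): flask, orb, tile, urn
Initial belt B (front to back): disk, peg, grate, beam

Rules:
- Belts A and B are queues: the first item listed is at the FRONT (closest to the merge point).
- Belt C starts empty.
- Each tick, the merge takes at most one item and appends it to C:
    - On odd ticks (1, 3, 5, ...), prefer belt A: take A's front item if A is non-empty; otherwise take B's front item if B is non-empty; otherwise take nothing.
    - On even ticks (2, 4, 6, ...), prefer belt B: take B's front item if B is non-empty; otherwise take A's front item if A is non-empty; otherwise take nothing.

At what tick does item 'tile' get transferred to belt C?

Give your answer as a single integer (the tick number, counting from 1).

Answer: 5

Derivation:
Tick 1: prefer A, take flask from A; A=[orb,tile,urn] B=[disk,peg,grate,beam] C=[flask]
Tick 2: prefer B, take disk from B; A=[orb,tile,urn] B=[peg,grate,beam] C=[flask,disk]
Tick 3: prefer A, take orb from A; A=[tile,urn] B=[peg,grate,beam] C=[flask,disk,orb]
Tick 4: prefer B, take peg from B; A=[tile,urn] B=[grate,beam] C=[flask,disk,orb,peg]
Tick 5: prefer A, take tile from A; A=[urn] B=[grate,beam] C=[flask,disk,orb,peg,tile]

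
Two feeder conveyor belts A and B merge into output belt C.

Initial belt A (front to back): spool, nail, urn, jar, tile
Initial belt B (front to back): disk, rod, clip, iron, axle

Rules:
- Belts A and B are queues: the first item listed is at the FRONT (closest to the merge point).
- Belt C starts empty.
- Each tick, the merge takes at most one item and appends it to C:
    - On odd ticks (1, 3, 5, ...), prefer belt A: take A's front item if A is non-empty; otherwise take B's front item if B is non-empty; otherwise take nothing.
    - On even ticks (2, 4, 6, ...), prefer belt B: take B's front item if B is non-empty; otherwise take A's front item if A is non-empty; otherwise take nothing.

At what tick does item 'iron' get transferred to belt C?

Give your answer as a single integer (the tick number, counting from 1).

Answer: 8

Derivation:
Tick 1: prefer A, take spool from A; A=[nail,urn,jar,tile] B=[disk,rod,clip,iron,axle] C=[spool]
Tick 2: prefer B, take disk from B; A=[nail,urn,jar,tile] B=[rod,clip,iron,axle] C=[spool,disk]
Tick 3: prefer A, take nail from A; A=[urn,jar,tile] B=[rod,clip,iron,axle] C=[spool,disk,nail]
Tick 4: prefer B, take rod from B; A=[urn,jar,tile] B=[clip,iron,axle] C=[spool,disk,nail,rod]
Tick 5: prefer A, take urn from A; A=[jar,tile] B=[clip,iron,axle] C=[spool,disk,nail,rod,urn]
Tick 6: prefer B, take clip from B; A=[jar,tile] B=[iron,axle] C=[spool,disk,nail,rod,urn,clip]
Tick 7: prefer A, take jar from A; A=[tile] B=[iron,axle] C=[spool,disk,nail,rod,urn,clip,jar]
Tick 8: prefer B, take iron from B; A=[tile] B=[axle] C=[spool,disk,nail,rod,urn,clip,jar,iron]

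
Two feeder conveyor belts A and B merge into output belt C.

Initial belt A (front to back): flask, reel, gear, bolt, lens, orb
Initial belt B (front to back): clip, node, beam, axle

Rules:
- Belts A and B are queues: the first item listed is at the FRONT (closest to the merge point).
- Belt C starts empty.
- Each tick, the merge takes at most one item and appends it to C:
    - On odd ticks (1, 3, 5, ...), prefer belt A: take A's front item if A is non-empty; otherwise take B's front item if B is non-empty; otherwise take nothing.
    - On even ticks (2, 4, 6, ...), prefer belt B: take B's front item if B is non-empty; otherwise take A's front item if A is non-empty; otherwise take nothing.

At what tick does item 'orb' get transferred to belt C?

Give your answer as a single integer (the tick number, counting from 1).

Answer: 10

Derivation:
Tick 1: prefer A, take flask from A; A=[reel,gear,bolt,lens,orb] B=[clip,node,beam,axle] C=[flask]
Tick 2: prefer B, take clip from B; A=[reel,gear,bolt,lens,orb] B=[node,beam,axle] C=[flask,clip]
Tick 3: prefer A, take reel from A; A=[gear,bolt,lens,orb] B=[node,beam,axle] C=[flask,clip,reel]
Tick 4: prefer B, take node from B; A=[gear,bolt,lens,orb] B=[beam,axle] C=[flask,clip,reel,node]
Tick 5: prefer A, take gear from A; A=[bolt,lens,orb] B=[beam,axle] C=[flask,clip,reel,node,gear]
Tick 6: prefer B, take beam from B; A=[bolt,lens,orb] B=[axle] C=[flask,clip,reel,node,gear,beam]
Tick 7: prefer A, take bolt from A; A=[lens,orb] B=[axle] C=[flask,clip,reel,node,gear,beam,bolt]
Tick 8: prefer B, take axle from B; A=[lens,orb] B=[-] C=[flask,clip,reel,node,gear,beam,bolt,axle]
Tick 9: prefer A, take lens from A; A=[orb] B=[-] C=[flask,clip,reel,node,gear,beam,bolt,axle,lens]
Tick 10: prefer B, take orb from A; A=[-] B=[-] C=[flask,clip,reel,node,gear,beam,bolt,axle,lens,orb]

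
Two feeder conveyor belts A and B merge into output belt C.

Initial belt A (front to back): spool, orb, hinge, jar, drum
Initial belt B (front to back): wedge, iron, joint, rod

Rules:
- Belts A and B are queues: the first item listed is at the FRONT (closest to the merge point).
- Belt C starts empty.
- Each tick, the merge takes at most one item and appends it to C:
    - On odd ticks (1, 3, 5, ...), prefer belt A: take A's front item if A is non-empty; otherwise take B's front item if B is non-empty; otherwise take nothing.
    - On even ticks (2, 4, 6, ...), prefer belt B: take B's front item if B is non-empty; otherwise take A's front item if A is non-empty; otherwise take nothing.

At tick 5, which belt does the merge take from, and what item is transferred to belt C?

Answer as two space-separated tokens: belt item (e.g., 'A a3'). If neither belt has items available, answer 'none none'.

Answer: A hinge

Derivation:
Tick 1: prefer A, take spool from A; A=[orb,hinge,jar,drum] B=[wedge,iron,joint,rod] C=[spool]
Tick 2: prefer B, take wedge from B; A=[orb,hinge,jar,drum] B=[iron,joint,rod] C=[spool,wedge]
Tick 3: prefer A, take orb from A; A=[hinge,jar,drum] B=[iron,joint,rod] C=[spool,wedge,orb]
Tick 4: prefer B, take iron from B; A=[hinge,jar,drum] B=[joint,rod] C=[spool,wedge,orb,iron]
Tick 5: prefer A, take hinge from A; A=[jar,drum] B=[joint,rod] C=[spool,wedge,orb,iron,hinge]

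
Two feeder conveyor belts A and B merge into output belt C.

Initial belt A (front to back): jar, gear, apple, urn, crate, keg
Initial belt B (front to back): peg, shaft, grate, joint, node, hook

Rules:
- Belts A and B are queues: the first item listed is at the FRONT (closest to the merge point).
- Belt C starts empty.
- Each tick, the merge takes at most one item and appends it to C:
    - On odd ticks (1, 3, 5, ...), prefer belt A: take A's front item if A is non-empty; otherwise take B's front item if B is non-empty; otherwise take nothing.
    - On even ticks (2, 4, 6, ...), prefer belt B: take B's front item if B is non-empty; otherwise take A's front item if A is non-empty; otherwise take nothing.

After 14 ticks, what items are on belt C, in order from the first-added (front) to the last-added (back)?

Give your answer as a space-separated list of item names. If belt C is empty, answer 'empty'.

Tick 1: prefer A, take jar from A; A=[gear,apple,urn,crate,keg] B=[peg,shaft,grate,joint,node,hook] C=[jar]
Tick 2: prefer B, take peg from B; A=[gear,apple,urn,crate,keg] B=[shaft,grate,joint,node,hook] C=[jar,peg]
Tick 3: prefer A, take gear from A; A=[apple,urn,crate,keg] B=[shaft,grate,joint,node,hook] C=[jar,peg,gear]
Tick 4: prefer B, take shaft from B; A=[apple,urn,crate,keg] B=[grate,joint,node,hook] C=[jar,peg,gear,shaft]
Tick 5: prefer A, take apple from A; A=[urn,crate,keg] B=[grate,joint,node,hook] C=[jar,peg,gear,shaft,apple]
Tick 6: prefer B, take grate from B; A=[urn,crate,keg] B=[joint,node,hook] C=[jar,peg,gear,shaft,apple,grate]
Tick 7: prefer A, take urn from A; A=[crate,keg] B=[joint,node,hook] C=[jar,peg,gear,shaft,apple,grate,urn]
Tick 8: prefer B, take joint from B; A=[crate,keg] B=[node,hook] C=[jar,peg,gear,shaft,apple,grate,urn,joint]
Tick 9: prefer A, take crate from A; A=[keg] B=[node,hook] C=[jar,peg,gear,shaft,apple,grate,urn,joint,crate]
Tick 10: prefer B, take node from B; A=[keg] B=[hook] C=[jar,peg,gear,shaft,apple,grate,urn,joint,crate,node]
Tick 11: prefer A, take keg from A; A=[-] B=[hook] C=[jar,peg,gear,shaft,apple,grate,urn,joint,crate,node,keg]
Tick 12: prefer B, take hook from B; A=[-] B=[-] C=[jar,peg,gear,shaft,apple,grate,urn,joint,crate,node,keg,hook]
Tick 13: prefer A, both empty, nothing taken; A=[-] B=[-] C=[jar,peg,gear,shaft,apple,grate,urn,joint,crate,node,keg,hook]
Tick 14: prefer B, both empty, nothing taken; A=[-] B=[-] C=[jar,peg,gear,shaft,apple,grate,urn,joint,crate,node,keg,hook]

Answer: jar peg gear shaft apple grate urn joint crate node keg hook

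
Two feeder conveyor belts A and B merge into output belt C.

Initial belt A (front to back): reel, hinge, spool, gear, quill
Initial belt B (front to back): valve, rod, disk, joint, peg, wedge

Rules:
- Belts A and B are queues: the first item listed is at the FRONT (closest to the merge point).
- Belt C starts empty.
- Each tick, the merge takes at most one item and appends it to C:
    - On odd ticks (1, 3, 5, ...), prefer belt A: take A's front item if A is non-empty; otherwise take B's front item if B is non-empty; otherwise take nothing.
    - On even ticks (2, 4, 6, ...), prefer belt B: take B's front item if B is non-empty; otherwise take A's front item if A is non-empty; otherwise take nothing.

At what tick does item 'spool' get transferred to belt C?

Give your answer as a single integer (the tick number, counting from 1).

Tick 1: prefer A, take reel from A; A=[hinge,spool,gear,quill] B=[valve,rod,disk,joint,peg,wedge] C=[reel]
Tick 2: prefer B, take valve from B; A=[hinge,spool,gear,quill] B=[rod,disk,joint,peg,wedge] C=[reel,valve]
Tick 3: prefer A, take hinge from A; A=[spool,gear,quill] B=[rod,disk,joint,peg,wedge] C=[reel,valve,hinge]
Tick 4: prefer B, take rod from B; A=[spool,gear,quill] B=[disk,joint,peg,wedge] C=[reel,valve,hinge,rod]
Tick 5: prefer A, take spool from A; A=[gear,quill] B=[disk,joint,peg,wedge] C=[reel,valve,hinge,rod,spool]

Answer: 5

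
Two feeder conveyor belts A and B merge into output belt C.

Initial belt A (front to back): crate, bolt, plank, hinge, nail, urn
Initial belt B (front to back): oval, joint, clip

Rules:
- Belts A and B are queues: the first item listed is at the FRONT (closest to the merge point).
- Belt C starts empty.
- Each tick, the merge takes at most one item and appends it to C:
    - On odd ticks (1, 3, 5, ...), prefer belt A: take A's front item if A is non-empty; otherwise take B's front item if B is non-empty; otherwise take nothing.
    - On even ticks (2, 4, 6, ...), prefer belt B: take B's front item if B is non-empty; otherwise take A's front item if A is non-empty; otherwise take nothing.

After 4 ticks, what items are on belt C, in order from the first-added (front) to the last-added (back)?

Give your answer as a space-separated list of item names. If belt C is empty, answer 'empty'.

Answer: crate oval bolt joint

Derivation:
Tick 1: prefer A, take crate from A; A=[bolt,plank,hinge,nail,urn] B=[oval,joint,clip] C=[crate]
Tick 2: prefer B, take oval from B; A=[bolt,plank,hinge,nail,urn] B=[joint,clip] C=[crate,oval]
Tick 3: prefer A, take bolt from A; A=[plank,hinge,nail,urn] B=[joint,clip] C=[crate,oval,bolt]
Tick 4: prefer B, take joint from B; A=[plank,hinge,nail,urn] B=[clip] C=[crate,oval,bolt,joint]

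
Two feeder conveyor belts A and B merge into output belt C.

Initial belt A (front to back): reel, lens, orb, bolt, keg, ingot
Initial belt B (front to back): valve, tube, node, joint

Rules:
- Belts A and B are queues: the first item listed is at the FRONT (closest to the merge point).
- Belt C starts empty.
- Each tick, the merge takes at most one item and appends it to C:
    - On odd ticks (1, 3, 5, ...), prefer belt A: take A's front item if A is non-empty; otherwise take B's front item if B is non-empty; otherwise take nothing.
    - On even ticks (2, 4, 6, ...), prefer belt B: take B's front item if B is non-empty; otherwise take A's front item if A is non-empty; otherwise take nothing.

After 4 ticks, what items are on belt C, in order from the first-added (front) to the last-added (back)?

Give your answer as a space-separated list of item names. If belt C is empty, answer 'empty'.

Answer: reel valve lens tube

Derivation:
Tick 1: prefer A, take reel from A; A=[lens,orb,bolt,keg,ingot] B=[valve,tube,node,joint] C=[reel]
Tick 2: prefer B, take valve from B; A=[lens,orb,bolt,keg,ingot] B=[tube,node,joint] C=[reel,valve]
Tick 3: prefer A, take lens from A; A=[orb,bolt,keg,ingot] B=[tube,node,joint] C=[reel,valve,lens]
Tick 4: prefer B, take tube from B; A=[orb,bolt,keg,ingot] B=[node,joint] C=[reel,valve,lens,tube]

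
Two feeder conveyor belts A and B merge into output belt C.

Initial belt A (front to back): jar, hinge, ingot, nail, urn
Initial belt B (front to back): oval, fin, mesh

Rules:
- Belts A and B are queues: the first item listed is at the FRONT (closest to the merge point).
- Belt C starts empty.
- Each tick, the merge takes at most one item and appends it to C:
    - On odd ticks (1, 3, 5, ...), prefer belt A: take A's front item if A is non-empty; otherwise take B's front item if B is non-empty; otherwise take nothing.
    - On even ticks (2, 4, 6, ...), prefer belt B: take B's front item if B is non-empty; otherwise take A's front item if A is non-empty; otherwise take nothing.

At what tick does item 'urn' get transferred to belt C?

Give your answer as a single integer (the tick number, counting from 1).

Tick 1: prefer A, take jar from A; A=[hinge,ingot,nail,urn] B=[oval,fin,mesh] C=[jar]
Tick 2: prefer B, take oval from B; A=[hinge,ingot,nail,urn] B=[fin,mesh] C=[jar,oval]
Tick 3: prefer A, take hinge from A; A=[ingot,nail,urn] B=[fin,mesh] C=[jar,oval,hinge]
Tick 4: prefer B, take fin from B; A=[ingot,nail,urn] B=[mesh] C=[jar,oval,hinge,fin]
Tick 5: prefer A, take ingot from A; A=[nail,urn] B=[mesh] C=[jar,oval,hinge,fin,ingot]
Tick 6: prefer B, take mesh from B; A=[nail,urn] B=[-] C=[jar,oval,hinge,fin,ingot,mesh]
Tick 7: prefer A, take nail from A; A=[urn] B=[-] C=[jar,oval,hinge,fin,ingot,mesh,nail]
Tick 8: prefer B, take urn from A; A=[-] B=[-] C=[jar,oval,hinge,fin,ingot,mesh,nail,urn]

Answer: 8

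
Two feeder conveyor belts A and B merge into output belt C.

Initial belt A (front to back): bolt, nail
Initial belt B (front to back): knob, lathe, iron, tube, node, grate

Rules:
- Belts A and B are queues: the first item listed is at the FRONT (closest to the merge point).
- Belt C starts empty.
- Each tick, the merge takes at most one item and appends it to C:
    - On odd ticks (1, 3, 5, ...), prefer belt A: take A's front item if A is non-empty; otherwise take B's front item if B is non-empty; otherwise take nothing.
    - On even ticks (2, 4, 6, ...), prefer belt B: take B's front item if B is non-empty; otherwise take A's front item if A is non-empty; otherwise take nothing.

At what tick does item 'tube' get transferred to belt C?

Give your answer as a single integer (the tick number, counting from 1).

Answer: 6

Derivation:
Tick 1: prefer A, take bolt from A; A=[nail] B=[knob,lathe,iron,tube,node,grate] C=[bolt]
Tick 2: prefer B, take knob from B; A=[nail] B=[lathe,iron,tube,node,grate] C=[bolt,knob]
Tick 3: prefer A, take nail from A; A=[-] B=[lathe,iron,tube,node,grate] C=[bolt,knob,nail]
Tick 4: prefer B, take lathe from B; A=[-] B=[iron,tube,node,grate] C=[bolt,knob,nail,lathe]
Tick 5: prefer A, take iron from B; A=[-] B=[tube,node,grate] C=[bolt,knob,nail,lathe,iron]
Tick 6: prefer B, take tube from B; A=[-] B=[node,grate] C=[bolt,knob,nail,lathe,iron,tube]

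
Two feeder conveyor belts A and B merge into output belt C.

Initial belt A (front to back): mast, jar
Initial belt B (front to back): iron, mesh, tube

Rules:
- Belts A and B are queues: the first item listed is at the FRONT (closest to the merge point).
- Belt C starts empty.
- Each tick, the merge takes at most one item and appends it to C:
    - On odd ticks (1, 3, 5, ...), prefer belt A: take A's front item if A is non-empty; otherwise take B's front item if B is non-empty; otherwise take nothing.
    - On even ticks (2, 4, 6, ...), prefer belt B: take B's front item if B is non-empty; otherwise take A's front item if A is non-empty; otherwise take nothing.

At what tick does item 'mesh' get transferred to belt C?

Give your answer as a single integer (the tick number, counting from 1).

Answer: 4

Derivation:
Tick 1: prefer A, take mast from A; A=[jar] B=[iron,mesh,tube] C=[mast]
Tick 2: prefer B, take iron from B; A=[jar] B=[mesh,tube] C=[mast,iron]
Tick 3: prefer A, take jar from A; A=[-] B=[mesh,tube] C=[mast,iron,jar]
Tick 4: prefer B, take mesh from B; A=[-] B=[tube] C=[mast,iron,jar,mesh]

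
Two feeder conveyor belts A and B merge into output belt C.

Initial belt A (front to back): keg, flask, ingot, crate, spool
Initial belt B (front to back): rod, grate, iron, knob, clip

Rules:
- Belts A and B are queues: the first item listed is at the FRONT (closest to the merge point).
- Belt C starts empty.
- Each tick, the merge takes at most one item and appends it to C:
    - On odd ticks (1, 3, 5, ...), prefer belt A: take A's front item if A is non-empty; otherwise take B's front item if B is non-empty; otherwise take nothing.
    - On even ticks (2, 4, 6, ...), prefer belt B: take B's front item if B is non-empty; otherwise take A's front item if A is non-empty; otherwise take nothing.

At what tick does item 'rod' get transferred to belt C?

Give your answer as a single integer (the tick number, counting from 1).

Tick 1: prefer A, take keg from A; A=[flask,ingot,crate,spool] B=[rod,grate,iron,knob,clip] C=[keg]
Tick 2: prefer B, take rod from B; A=[flask,ingot,crate,spool] B=[grate,iron,knob,clip] C=[keg,rod]

Answer: 2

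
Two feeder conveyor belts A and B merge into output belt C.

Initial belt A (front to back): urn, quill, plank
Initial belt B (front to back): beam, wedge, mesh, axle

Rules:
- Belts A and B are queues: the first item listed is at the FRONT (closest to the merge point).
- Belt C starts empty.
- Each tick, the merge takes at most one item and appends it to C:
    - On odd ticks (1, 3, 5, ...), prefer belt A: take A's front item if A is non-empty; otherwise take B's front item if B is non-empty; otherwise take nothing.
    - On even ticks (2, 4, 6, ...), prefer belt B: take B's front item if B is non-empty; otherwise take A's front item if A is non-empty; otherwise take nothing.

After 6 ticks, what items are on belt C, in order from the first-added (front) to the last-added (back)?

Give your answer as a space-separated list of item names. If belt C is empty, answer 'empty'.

Answer: urn beam quill wedge plank mesh

Derivation:
Tick 1: prefer A, take urn from A; A=[quill,plank] B=[beam,wedge,mesh,axle] C=[urn]
Tick 2: prefer B, take beam from B; A=[quill,plank] B=[wedge,mesh,axle] C=[urn,beam]
Tick 3: prefer A, take quill from A; A=[plank] B=[wedge,mesh,axle] C=[urn,beam,quill]
Tick 4: prefer B, take wedge from B; A=[plank] B=[mesh,axle] C=[urn,beam,quill,wedge]
Tick 5: prefer A, take plank from A; A=[-] B=[mesh,axle] C=[urn,beam,quill,wedge,plank]
Tick 6: prefer B, take mesh from B; A=[-] B=[axle] C=[urn,beam,quill,wedge,plank,mesh]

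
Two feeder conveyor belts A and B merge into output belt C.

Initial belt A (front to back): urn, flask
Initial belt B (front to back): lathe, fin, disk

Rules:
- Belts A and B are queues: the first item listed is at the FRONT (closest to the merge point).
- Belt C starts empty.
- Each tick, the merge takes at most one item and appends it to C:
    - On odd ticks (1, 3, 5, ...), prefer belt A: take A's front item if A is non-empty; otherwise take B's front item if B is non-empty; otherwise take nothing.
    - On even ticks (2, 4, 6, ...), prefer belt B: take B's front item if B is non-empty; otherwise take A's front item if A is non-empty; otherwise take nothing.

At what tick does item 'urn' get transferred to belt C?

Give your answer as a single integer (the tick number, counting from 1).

Answer: 1

Derivation:
Tick 1: prefer A, take urn from A; A=[flask] B=[lathe,fin,disk] C=[urn]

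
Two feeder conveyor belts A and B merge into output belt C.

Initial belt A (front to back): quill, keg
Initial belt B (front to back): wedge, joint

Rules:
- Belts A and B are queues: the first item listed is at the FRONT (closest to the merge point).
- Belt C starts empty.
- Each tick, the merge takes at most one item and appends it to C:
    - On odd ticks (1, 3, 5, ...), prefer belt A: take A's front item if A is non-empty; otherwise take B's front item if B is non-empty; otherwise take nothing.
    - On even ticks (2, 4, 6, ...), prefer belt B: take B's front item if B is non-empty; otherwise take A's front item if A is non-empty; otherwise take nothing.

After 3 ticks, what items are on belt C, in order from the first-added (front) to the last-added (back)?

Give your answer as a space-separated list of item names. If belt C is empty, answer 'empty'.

Tick 1: prefer A, take quill from A; A=[keg] B=[wedge,joint] C=[quill]
Tick 2: prefer B, take wedge from B; A=[keg] B=[joint] C=[quill,wedge]
Tick 3: prefer A, take keg from A; A=[-] B=[joint] C=[quill,wedge,keg]

Answer: quill wedge keg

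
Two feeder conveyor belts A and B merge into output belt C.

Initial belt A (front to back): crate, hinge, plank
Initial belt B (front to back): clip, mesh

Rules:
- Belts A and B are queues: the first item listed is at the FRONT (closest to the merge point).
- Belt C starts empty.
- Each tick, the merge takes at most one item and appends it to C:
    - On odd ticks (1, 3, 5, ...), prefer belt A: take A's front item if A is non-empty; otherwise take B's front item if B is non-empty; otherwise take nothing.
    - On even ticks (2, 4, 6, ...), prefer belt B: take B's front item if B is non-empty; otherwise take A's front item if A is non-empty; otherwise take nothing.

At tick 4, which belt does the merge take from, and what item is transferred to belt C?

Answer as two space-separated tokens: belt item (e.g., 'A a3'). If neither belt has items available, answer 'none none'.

Answer: B mesh

Derivation:
Tick 1: prefer A, take crate from A; A=[hinge,plank] B=[clip,mesh] C=[crate]
Tick 2: prefer B, take clip from B; A=[hinge,plank] B=[mesh] C=[crate,clip]
Tick 3: prefer A, take hinge from A; A=[plank] B=[mesh] C=[crate,clip,hinge]
Tick 4: prefer B, take mesh from B; A=[plank] B=[-] C=[crate,clip,hinge,mesh]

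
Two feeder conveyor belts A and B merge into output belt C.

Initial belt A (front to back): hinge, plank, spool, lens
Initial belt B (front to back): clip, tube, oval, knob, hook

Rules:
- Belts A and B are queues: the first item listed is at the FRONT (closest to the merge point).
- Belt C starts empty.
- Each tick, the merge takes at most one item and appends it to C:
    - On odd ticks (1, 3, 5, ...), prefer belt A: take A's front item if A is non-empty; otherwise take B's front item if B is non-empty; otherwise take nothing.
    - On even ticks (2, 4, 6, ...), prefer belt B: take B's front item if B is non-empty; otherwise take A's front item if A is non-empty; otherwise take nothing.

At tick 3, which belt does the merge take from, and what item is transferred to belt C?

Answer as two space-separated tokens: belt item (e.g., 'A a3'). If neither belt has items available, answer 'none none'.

Tick 1: prefer A, take hinge from A; A=[plank,spool,lens] B=[clip,tube,oval,knob,hook] C=[hinge]
Tick 2: prefer B, take clip from B; A=[plank,spool,lens] B=[tube,oval,knob,hook] C=[hinge,clip]
Tick 3: prefer A, take plank from A; A=[spool,lens] B=[tube,oval,knob,hook] C=[hinge,clip,plank]

Answer: A plank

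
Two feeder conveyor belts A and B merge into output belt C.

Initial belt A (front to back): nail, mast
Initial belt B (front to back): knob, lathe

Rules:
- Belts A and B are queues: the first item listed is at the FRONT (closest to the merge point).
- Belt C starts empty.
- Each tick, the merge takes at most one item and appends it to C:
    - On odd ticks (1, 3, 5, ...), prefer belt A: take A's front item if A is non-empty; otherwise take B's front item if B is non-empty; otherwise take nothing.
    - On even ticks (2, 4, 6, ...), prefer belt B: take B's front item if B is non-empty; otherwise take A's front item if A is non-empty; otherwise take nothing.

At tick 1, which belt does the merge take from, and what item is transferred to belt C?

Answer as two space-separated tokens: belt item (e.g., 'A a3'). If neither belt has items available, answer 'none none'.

Answer: A nail

Derivation:
Tick 1: prefer A, take nail from A; A=[mast] B=[knob,lathe] C=[nail]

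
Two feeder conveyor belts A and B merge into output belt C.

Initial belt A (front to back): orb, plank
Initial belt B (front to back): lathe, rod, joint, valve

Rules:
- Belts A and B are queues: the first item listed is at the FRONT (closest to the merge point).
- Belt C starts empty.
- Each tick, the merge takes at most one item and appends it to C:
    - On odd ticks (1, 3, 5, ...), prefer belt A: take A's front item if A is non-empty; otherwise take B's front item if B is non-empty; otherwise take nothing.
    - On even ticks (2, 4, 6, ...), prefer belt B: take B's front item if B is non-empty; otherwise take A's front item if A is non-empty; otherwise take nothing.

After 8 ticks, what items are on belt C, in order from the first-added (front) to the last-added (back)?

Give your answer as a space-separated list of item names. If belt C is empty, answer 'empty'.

Answer: orb lathe plank rod joint valve

Derivation:
Tick 1: prefer A, take orb from A; A=[plank] B=[lathe,rod,joint,valve] C=[orb]
Tick 2: prefer B, take lathe from B; A=[plank] B=[rod,joint,valve] C=[orb,lathe]
Tick 3: prefer A, take plank from A; A=[-] B=[rod,joint,valve] C=[orb,lathe,plank]
Tick 4: prefer B, take rod from B; A=[-] B=[joint,valve] C=[orb,lathe,plank,rod]
Tick 5: prefer A, take joint from B; A=[-] B=[valve] C=[orb,lathe,plank,rod,joint]
Tick 6: prefer B, take valve from B; A=[-] B=[-] C=[orb,lathe,plank,rod,joint,valve]
Tick 7: prefer A, both empty, nothing taken; A=[-] B=[-] C=[orb,lathe,plank,rod,joint,valve]
Tick 8: prefer B, both empty, nothing taken; A=[-] B=[-] C=[orb,lathe,plank,rod,joint,valve]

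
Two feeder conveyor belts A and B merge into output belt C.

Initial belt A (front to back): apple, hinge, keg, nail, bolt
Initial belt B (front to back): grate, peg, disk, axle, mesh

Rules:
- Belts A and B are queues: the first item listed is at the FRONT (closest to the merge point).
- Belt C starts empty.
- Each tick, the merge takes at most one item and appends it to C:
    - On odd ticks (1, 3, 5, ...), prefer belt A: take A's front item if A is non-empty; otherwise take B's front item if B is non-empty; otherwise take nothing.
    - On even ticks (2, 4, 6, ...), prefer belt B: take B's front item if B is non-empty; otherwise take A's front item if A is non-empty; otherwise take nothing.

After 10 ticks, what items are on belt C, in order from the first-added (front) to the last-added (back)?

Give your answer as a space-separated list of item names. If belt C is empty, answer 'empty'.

Answer: apple grate hinge peg keg disk nail axle bolt mesh

Derivation:
Tick 1: prefer A, take apple from A; A=[hinge,keg,nail,bolt] B=[grate,peg,disk,axle,mesh] C=[apple]
Tick 2: prefer B, take grate from B; A=[hinge,keg,nail,bolt] B=[peg,disk,axle,mesh] C=[apple,grate]
Tick 3: prefer A, take hinge from A; A=[keg,nail,bolt] B=[peg,disk,axle,mesh] C=[apple,grate,hinge]
Tick 4: prefer B, take peg from B; A=[keg,nail,bolt] B=[disk,axle,mesh] C=[apple,grate,hinge,peg]
Tick 5: prefer A, take keg from A; A=[nail,bolt] B=[disk,axle,mesh] C=[apple,grate,hinge,peg,keg]
Tick 6: prefer B, take disk from B; A=[nail,bolt] B=[axle,mesh] C=[apple,grate,hinge,peg,keg,disk]
Tick 7: prefer A, take nail from A; A=[bolt] B=[axle,mesh] C=[apple,grate,hinge,peg,keg,disk,nail]
Tick 8: prefer B, take axle from B; A=[bolt] B=[mesh] C=[apple,grate,hinge,peg,keg,disk,nail,axle]
Tick 9: prefer A, take bolt from A; A=[-] B=[mesh] C=[apple,grate,hinge,peg,keg,disk,nail,axle,bolt]
Tick 10: prefer B, take mesh from B; A=[-] B=[-] C=[apple,grate,hinge,peg,keg,disk,nail,axle,bolt,mesh]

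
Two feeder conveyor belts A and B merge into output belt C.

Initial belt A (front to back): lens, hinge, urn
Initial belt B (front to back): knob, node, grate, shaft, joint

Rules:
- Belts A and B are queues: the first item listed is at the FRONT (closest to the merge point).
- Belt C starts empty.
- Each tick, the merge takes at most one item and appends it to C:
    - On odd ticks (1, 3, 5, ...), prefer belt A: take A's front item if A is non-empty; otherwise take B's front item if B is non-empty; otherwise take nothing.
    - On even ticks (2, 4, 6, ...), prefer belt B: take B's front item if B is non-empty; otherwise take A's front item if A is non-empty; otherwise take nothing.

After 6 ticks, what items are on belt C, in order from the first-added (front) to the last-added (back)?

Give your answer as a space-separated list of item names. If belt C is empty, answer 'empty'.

Tick 1: prefer A, take lens from A; A=[hinge,urn] B=[knob,node,grate,shaft,joint] C=[lens]
Tick 2: prefer B, take knob from B; A=[hinge,urn] B=[node,grate,shaft,joint] C=[lens,knob]
Tick 3: prefer A, take hinge from A; A=[urn] B=[node,grate,shaft,joint] C=[lens,knob,hinge]
Tick 4: prefer B, take node from B; A=[urn] B=[grate,shaft,joint] C=[lens,knob,hinge,node]
Tick 5: prefer A, take urn from A; A=[-] B=[grate,shaft,joint] C=[lens,knob,hinge,node,urn]
Tick 6: prefer B, take grate from B; A=[-] B=[shaft,joint] C=[lens,knob,hinge,node,urn,grate]

Answer: lens knob hinge node urn grate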